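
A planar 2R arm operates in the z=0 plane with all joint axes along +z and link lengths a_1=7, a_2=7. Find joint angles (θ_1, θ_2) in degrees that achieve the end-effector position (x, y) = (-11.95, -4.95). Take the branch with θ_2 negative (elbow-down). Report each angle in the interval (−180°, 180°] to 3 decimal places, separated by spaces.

cos θ_2 = (167.3050−7²−7²)/(2·7·7) = 0.7072; θ_2 = -44.9929° (elbow-down)
β = atan2(-4.9500,-11.9500) = -157.4994°; ψ = atan2(-4.9491,11.9504) = -22.4965°
θ_1 = β − ψ = -135.0029°

-135.003 -44.993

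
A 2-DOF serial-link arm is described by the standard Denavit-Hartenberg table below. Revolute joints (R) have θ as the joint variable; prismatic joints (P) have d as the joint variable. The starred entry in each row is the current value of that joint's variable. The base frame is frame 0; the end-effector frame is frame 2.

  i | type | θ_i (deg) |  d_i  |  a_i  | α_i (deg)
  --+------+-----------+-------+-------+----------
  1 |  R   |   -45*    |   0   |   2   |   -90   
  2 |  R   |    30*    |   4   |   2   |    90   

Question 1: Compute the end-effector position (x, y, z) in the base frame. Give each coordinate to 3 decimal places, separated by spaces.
after link 1: o_1 = (1.4142, -1.4142, 0.0000)
after link 2: o_2 = (5.4674, 0.1895, -1.0000)

5.467 0.189 -1.000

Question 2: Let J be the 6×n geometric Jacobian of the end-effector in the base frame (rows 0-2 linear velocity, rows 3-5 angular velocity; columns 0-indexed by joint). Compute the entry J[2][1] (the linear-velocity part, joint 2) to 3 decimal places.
-1.732

axis z_1 = (0.7071,0.7071,0.0000); lever o_n−o_1 = (4.0532,1.6037,-1.0000)
cross product → J_v[:, 1] = (-0.7071,0.7071,-1.7321)
J_ω[:, 1] = z_1
entry J[2][1] = -1.7321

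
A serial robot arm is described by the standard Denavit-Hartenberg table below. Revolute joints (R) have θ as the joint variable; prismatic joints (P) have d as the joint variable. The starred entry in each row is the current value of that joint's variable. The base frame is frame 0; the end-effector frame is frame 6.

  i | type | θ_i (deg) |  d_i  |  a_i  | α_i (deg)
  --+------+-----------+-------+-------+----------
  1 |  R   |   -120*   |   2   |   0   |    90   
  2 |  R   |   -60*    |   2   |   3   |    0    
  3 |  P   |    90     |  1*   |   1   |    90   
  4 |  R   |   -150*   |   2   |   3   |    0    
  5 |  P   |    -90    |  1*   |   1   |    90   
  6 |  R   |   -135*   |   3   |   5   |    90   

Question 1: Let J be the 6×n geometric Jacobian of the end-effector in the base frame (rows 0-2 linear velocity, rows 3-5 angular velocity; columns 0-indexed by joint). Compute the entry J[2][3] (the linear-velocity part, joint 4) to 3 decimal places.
1.098

axis z_3 = (-0.2500,-0.4330,-0.8660); lever o_n−o_3 = (1.4866,-1.8169,1.0977)
cross product → J_v[:, 3] = (-2.0487,-1.0130,1.0979)
J_ω[:, 3] = z_3
entry J[2][3] = 1.0979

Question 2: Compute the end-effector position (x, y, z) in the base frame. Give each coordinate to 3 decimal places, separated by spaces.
after link 1: o_1 = (0.0000, 0.0000, 2.0000)
after link 2: o_2 = (-2.4821, -0.2990, -0.5981)
after link 3: o_3 = (-3.7811, -0.5490, -0.0981)
after link 4: o_4 = (-1.8571, -0.2165, -3.1292)
after link 5: o_5 = (-2.6405, 0.1585, -4.2452)
after link 6: o_6 = (-2.2945, -2.3659, 0.9996)

-2.295 -2.366 1.000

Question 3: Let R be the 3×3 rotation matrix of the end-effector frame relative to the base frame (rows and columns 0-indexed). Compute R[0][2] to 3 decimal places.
0.200

End-effector z-axis (col 2 of R) = (0.2005,-0.8775,-0.4356)
R[0][2] = 0.2005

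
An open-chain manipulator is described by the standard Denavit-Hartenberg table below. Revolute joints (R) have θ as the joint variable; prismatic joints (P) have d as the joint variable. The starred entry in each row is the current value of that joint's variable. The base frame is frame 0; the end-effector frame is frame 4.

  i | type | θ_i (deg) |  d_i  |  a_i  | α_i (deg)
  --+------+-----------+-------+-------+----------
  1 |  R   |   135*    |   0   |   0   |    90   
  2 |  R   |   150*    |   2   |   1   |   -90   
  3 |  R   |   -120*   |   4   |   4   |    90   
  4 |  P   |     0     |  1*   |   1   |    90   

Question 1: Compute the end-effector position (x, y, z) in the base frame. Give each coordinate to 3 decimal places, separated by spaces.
4.088 4.157 -4.647

after link 1: o_1 = (0.0000, 0.0000, 0.0000)
after link 2: o_2 = (2.0266, 0.8018, 0.5000)
after link 3: o_3 = (4.6655, 3.0619, -3.9641)
after link 4: o_4 = (4.0878, 4.1572, -4.6471)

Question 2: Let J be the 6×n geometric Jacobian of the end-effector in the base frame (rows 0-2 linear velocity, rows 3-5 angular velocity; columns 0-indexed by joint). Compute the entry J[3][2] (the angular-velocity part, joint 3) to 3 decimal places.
axis z_2 = (0.3536,-0.3536,-0.8660); lever o_n−o_2 = (2.0613,3.3554,-5.1471)
cross product → J_v[:, 2] = (4.7256,0.0347,1.9151)
J_ω[:, 2] = z_2
entry J[3][2] = 0.3536

0.354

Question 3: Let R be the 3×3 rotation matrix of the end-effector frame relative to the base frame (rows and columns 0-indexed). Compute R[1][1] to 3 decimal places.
0.177

End-effector y-axis (col 1 of R) = (-0.8839,0.1768,-0.4330)
R[1][1] = 0.1768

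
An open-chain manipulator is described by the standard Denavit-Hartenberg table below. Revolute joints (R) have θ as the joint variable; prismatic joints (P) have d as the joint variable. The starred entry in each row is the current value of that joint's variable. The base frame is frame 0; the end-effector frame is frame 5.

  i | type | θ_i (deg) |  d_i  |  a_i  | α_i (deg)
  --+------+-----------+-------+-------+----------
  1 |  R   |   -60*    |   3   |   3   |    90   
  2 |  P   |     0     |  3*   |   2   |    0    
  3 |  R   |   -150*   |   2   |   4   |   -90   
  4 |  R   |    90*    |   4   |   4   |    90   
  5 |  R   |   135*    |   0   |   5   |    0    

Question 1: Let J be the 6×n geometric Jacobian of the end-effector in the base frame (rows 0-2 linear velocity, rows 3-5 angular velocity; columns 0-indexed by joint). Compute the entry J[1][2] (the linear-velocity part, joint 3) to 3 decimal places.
-7.384

axis z_2 = (-0.8660,-0.5000,0.0000); lever o_n−o_2 = (-1.1780,-1.0307,-8.5260)
cross product → J_v[:, 2] = (4.2630,-7.3837,0.3037)
J_ω[:, 2] = z_2
entry J[1][2] = -7.3837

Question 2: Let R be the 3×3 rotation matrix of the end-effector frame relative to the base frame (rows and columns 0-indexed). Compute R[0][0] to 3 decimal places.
End-effector x-axis (col 0 of R) = (-0.4356,-0.6597,-0.6124)
R[0][0] = -0.4356

-0.436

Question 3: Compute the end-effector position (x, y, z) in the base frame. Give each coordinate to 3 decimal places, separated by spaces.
after link 1: o_1 = (1.5000, -2.5981, 3.0000)
after link 2: o_2 = (-0.0981, -5.8301, 3.0000)
after link 3: o_3 = (-3.5622, -3.8301, 1.0000)
after link 4: o_4 = (0.9019, -3.5622, -2.4641)
after link 5: o_5 = (-1.2761, -6.8609, -5.5260)

-1.276 -6.861 -5.526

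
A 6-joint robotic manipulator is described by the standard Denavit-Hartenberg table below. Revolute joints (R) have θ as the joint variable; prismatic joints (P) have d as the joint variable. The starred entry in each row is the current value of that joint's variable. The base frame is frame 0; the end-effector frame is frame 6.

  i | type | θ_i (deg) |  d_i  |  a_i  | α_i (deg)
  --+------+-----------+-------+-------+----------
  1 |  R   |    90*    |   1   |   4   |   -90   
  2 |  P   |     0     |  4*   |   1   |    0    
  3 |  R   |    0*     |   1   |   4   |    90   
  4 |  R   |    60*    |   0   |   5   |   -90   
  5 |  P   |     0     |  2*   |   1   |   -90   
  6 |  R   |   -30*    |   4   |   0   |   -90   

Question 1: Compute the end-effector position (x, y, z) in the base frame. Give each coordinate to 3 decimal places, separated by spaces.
after link 1: o_1 = (0.0000, 4.0000, 1.0000)
after link 2: o_2 = (-4.0000, 5.0000, 1.0000)
after link 3: o_3 = (-5.0000, 9.0000, 1.0000)
after link 4: o_4 = (-9.3301, 11.5000, 1.0000)
after link 5: o_5 = (-11.1962, 10.2679, 1.0000)
after link 6: o_6 = (-11.1962, 10.2679, -3.0000)

-11.196 10.268 -3.000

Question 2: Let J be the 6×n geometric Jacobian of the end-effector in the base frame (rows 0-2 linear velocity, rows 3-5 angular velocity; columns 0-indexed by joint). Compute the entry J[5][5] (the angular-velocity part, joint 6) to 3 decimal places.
-1.000

axis z_5 = (-0.0000,-0.0000,-1.0000); lever o_n−o_5 = (0.0000,0.0000,-4.0000)
cross product → J_v[:, 5] = (0.0000,-0.0000,0.0000)
J_ω[:, 5] = z_5
entry J[5][5] = -1.0000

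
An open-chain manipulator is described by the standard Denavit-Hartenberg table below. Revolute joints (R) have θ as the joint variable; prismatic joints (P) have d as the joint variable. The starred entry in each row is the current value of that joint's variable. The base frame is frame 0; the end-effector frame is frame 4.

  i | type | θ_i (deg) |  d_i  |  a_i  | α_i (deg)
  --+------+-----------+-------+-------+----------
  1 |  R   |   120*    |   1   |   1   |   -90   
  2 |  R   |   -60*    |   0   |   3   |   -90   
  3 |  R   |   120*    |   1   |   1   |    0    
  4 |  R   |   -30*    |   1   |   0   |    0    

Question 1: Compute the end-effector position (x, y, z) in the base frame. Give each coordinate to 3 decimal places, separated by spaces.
-1.241 3.882 2.165

after link 1: o_1 = (-0.5000, 0.8660, 1.0000)
after link 2: o_2 = (-1.2500, 2.1651, 3.5981)
after link 3: o_3 = (-0.8080, 3.1316, 2.6651)
after link 4: o_4 = (-1.2410, 3.8816, 2.1651)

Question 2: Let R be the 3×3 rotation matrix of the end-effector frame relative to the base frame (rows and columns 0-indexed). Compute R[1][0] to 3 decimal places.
End-effector x-axis (col 0 of R) = (0.8660,0.5000,0.0000)
R[1][0] = 0.5000

0.500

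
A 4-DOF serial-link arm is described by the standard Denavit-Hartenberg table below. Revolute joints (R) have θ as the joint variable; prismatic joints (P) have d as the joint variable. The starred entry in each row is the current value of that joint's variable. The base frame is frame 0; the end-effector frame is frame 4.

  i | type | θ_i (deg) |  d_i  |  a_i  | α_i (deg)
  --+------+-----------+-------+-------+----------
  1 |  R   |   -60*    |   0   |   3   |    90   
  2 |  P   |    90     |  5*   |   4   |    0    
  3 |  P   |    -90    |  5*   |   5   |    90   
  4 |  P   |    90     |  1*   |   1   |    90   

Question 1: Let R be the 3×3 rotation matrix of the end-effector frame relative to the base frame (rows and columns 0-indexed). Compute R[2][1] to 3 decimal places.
-1.000

End-effector y-axis (col 1 of R) = (-0.0000,-0.0000,-1.0000)
R[2][1] = -1.0000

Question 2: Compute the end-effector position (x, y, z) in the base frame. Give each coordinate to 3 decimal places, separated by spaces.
-5.526 -12.428 3.000

after link 1: o_1 = (1.5000, -2.5981, 0.0000)
after link 2: o_2 = (-2.8301, -5.0981, 4.0000)
after link 3: o_3 = (-4.6603, -11.9282, 4.0000)
after link 4: o_4 = (-5.5263, -12.4282, 3.0000)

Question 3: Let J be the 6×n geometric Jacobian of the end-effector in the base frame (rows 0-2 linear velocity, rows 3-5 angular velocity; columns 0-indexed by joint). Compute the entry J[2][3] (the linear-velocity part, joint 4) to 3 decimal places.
prismatic axis z_3 = (-0.0000,-0.0000,-1.0000)
J_v[:, 3] = z_3; J_ω[:, 3] = (0,0,0)
entry J[2][3] = -1.0000

-1.000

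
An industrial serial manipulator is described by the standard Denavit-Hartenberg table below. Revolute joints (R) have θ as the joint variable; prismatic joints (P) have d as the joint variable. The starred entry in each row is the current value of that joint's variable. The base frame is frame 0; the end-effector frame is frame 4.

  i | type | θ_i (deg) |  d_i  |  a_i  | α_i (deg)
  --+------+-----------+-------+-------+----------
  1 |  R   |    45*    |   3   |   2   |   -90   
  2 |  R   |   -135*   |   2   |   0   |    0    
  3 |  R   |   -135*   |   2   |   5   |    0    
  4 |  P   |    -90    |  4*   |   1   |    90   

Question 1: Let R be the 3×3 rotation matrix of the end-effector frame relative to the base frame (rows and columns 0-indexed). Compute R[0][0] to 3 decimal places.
0.707

End-effector x-axis (col 0 of R) = (0.7071,0.7071,-0.0000)
R[0][0] = 0.7071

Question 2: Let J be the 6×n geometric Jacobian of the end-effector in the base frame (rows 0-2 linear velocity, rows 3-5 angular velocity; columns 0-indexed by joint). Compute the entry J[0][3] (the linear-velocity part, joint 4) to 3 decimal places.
prismatic axis z_3 = (-0.7071,0.7071,0.0000)
J_v[:, 3] = z_3; J_ω[:, 3] = (0,0,0)
entry J[0][3] = -0.7071

-0.707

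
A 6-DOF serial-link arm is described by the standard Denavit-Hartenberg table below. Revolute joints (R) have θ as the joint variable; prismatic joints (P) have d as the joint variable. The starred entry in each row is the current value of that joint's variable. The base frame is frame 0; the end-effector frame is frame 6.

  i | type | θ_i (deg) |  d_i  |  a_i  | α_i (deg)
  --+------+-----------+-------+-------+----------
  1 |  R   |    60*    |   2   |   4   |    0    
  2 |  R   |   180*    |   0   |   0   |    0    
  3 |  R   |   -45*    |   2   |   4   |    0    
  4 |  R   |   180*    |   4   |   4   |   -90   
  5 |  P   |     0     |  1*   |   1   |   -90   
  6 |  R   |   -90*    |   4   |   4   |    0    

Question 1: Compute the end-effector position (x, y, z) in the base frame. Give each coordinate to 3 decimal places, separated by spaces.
after link 1: o_1 = (2.0000, 3.4641, 2.0000)
after link 2: o_2 = (2.0000, 3.4641, 2.0000)
after link 3: o_3 = (-1.8637, 2.4288, 4.0000)
after link 4: o_4 = (2.0000, 3.4641, 8.0000)
after link 5: o_5 = (2.7071, 4.6888, 8.0000)
after link 6: o_6 = (1.6718, 8.5525, 4.0000)

1.672 8.553 4.000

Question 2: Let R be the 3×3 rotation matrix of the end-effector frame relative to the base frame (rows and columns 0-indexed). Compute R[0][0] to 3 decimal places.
-0.259

End-effector x-axis (col 0 of R) = (-0.2588,0.9659,0.0000)
R[0][0] = -0.2588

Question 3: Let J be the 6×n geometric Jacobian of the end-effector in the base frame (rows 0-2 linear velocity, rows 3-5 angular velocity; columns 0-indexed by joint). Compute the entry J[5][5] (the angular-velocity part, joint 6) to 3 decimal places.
-1.000

axis z_5 = (-0.0000,0.0000,-1.0000); lever o_n−o_5 = (-1.0353,3.8637,-4.0000)
cross product → J_v[:, 5] = (3.8637,1.0353,-0.0000)
J_ω[:, 5] = z_5
entry J[5][5] = -1.0000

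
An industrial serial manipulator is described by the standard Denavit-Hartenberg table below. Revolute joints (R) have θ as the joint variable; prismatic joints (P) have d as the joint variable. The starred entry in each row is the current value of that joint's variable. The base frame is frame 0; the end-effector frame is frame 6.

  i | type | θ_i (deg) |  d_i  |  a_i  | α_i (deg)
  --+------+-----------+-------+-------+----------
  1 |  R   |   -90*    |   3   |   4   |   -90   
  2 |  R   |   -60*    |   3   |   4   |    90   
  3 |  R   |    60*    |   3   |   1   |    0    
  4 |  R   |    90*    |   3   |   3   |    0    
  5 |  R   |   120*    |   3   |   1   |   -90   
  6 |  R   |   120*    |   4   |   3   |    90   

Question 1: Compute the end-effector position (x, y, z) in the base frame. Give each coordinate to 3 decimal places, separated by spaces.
5.866 -1.407 11.312

after link 1: o_1 = (0.0000, -4.0000, 3.0000)
after link 2: o_2 = (3.0000, -6.0000, 6.4641)
after link 3: o_3 = (3.8660, -3.6519, 8.3971)
after link 4: o_4 = (5.3660, 0.2452, 7.6471)
after link 5: o_5 = (4.3660, 2.8433, 9.1471)
after link 6: o_6 = (5.8660, -1.4067, 11.3122)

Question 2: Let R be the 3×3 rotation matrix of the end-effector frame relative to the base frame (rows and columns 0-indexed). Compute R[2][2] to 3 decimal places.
End-effector z-axis (col 2 of R) = (-0.8660,-0.4330,-0.2500)
R[2][2] = -0.2500

-0.250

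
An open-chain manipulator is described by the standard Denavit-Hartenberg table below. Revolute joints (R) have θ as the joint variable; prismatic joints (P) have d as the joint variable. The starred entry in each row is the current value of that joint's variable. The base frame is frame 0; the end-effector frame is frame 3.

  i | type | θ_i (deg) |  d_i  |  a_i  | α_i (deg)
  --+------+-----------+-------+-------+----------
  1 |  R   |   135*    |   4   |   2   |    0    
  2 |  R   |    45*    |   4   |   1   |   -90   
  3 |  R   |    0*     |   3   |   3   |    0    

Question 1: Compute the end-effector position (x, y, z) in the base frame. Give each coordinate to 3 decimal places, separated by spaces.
-5.414 -1.586 8.000

after link 1: o_1 = (-1.4142, 1.4142, 4.0000)
after link 2: o_2 = (-2.4142, 1.4142, 8.0000)
after link 3: o_3 = (-5.4142, -1.5858, 8.0000)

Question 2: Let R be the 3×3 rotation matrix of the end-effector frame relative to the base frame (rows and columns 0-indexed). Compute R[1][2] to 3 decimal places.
-1.000

End-effector z-axis (col 2 of R) = (-0.0000,-1.0000,0.0000)
R[1][2] = -1.0000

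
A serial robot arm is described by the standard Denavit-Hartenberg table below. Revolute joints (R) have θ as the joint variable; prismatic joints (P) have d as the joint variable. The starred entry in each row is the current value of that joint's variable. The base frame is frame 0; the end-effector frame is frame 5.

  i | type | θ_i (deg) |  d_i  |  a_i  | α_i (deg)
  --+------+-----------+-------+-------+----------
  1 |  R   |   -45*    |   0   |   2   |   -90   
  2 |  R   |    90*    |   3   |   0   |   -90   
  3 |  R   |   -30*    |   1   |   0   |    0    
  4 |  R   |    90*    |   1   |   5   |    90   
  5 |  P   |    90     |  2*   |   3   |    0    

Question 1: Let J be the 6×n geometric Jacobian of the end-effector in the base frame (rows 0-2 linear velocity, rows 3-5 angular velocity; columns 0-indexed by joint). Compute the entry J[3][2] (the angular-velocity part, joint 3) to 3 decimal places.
-0.707

axis z_2 = (-0.7071,0.7071,-0.0000); lever o_n−o_2 = (-5.8903,1.1808,-4.2321)
cross product → J_v[:, 2] = (-2.9925,-2.9925,3.3301)
J_ω[:, 2] = z_2
entry J[3][2] = -0.7071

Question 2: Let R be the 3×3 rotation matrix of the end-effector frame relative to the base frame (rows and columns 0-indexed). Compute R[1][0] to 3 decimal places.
End-effector x-axis (col 0 of R) = (-0.7071,0.7071,-0.0000)
R[1][0] = 0.7071

0.707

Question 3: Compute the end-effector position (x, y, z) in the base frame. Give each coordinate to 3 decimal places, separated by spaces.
after link 1: o_1 = (1.4142, -1.4142, 0.0000)
after link 2: o_2 = (3.5355, 0.7071, 0.0000)
after link 3: o_3 = (2.8284, 1.4142, 0.0000)
after link 4: o_4 = (-0.9405, -0.9405, -2.5000)
after link 5: o_5 = (-2.3548, 1.8879, -4.2321)

-2.355 1.888 -4.232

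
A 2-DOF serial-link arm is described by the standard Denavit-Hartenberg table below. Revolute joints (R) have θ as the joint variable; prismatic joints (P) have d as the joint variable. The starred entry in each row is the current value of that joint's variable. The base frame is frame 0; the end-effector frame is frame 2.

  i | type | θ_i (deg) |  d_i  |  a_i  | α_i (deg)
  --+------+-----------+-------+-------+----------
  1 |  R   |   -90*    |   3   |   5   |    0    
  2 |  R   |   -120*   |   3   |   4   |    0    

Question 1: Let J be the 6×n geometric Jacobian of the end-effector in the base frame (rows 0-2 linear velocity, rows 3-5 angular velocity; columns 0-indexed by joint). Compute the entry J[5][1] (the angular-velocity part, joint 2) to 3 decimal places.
1.000

axis z_1 = (0.0000,0.0000,1.0000); lever o_n−o_1 = (-3.4641,2.0000,3.0000)
cross product → J_v[:, 1] = (-2.0000,-3.4641,0.0000)
J_ω[:, 1] = z_1
entry J[5][1] = 1.0000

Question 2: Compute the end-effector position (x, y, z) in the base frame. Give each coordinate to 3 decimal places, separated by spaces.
-3.464 -3.000 6.000

after link 1: o_1 = (0.0000, -5.0000, 3.0000)
after link 2: o_2 = (-3.4641, -3.0000, 6.0000)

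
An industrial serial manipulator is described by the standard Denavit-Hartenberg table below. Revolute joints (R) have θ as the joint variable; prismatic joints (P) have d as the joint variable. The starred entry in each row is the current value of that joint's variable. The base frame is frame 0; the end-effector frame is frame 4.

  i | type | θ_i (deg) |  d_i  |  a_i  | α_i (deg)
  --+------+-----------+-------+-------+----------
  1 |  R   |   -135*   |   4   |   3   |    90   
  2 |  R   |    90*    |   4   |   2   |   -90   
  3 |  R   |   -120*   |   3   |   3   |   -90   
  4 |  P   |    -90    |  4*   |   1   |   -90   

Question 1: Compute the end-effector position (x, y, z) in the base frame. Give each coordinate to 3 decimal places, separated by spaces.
after link 1: o_1 = (-2.1213, -2.1213, 4.0000)
after link 2: o_2 = (-4.9497, 0.7071, 6.0000)
after link 3: o_3 = (-4.6655, 4.6655, 4.5000)
after link 4: o_4 = (-5.3727, 6.7869, 7.9641)

-5.373 6.787 7.964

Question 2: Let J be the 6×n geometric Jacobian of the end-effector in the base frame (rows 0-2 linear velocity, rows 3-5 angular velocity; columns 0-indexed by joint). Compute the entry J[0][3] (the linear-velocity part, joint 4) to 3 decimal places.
-0.354

prismatic axis z_3 = (-0.3536,0.3536,0.8660)
J_v[:, 3] = z_3; J_ω[:, 3] = (0,0,0)
entry J[0][3] = -0.3536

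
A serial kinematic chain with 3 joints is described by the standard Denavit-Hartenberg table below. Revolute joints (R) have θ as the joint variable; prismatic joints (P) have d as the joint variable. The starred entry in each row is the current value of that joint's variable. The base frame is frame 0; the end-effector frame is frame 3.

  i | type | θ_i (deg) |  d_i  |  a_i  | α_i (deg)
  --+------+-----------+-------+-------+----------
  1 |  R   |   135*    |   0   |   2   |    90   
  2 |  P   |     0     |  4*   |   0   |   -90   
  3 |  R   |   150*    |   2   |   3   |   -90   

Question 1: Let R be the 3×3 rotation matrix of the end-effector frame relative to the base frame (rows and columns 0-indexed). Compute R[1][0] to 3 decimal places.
-0.966

End-effector x-axis (col 0 of R) = (0.2588,-0.9659,0.0000)
R[1][0] = -0.9659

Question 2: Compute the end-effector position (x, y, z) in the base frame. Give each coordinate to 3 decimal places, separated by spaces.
after link 1: o_1 = (-1.4142, 1.4142, 0.0000)
after link 2: o_2 = (1.4142, 4.2426, 0.0000)
after link 3: o_3 = (2.1907, 1.3449, 2.0000)

2.191 1.345 2.000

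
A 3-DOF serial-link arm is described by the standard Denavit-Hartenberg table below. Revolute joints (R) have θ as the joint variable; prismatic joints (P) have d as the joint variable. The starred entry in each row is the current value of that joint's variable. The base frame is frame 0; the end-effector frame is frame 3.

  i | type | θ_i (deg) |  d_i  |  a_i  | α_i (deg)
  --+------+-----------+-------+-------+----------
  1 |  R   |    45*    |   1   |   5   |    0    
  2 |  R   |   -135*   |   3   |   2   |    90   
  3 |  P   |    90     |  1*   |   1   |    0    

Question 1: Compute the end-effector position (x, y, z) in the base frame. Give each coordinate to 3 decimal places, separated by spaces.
after link 1: o_1 = (3.5355, 3.5355, 1.0000)
after link 2: o_2 = (3.5355, 1.5355, 4.0000)
after link 3: o_3 = (2.5355, 1.5355, 5.0000)

2.536 1.536 5.000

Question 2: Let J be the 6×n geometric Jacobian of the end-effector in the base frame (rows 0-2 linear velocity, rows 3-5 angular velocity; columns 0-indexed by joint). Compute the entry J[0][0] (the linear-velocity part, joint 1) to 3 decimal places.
-1.536

axis z_0 = ẑ; lever o_n−o_0 = (2.5355,1.5355,5.0000)
cross product → J_v[:, 0] = (-1.5355,2.5355,0.0000)
J_ω[:, 0] = z_0
entry J[0][0] = -1.5355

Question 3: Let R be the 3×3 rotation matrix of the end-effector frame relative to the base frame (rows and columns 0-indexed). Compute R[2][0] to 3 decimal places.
1.000

End-effector x-axis (col 0 of R) = (0.0000,-0.0000,1.0000)
R[2][0] = 1.0000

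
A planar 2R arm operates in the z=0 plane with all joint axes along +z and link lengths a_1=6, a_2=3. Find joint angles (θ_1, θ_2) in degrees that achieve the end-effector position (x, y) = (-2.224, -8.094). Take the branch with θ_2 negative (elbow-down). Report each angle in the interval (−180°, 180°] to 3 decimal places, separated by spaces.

-90.727 -44.993

cos θ_2 = (70.4590−6²−3²)/(2·6·3) = 0.7072; θ_2 = -44.9929° (elbow-down)
β = atan2(-8.0940,-2.2240) = -105.3641°; ψ = atan2(-2.1211,8.1216) = -14.6366°
θ_1 = β − ψ = -90.7275°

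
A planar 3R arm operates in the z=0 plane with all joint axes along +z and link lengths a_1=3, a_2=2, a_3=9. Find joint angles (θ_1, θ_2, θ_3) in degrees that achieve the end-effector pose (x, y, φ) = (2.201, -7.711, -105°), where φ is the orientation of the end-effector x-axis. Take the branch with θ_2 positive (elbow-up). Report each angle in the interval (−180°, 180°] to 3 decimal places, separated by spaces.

wrist centre = target − a_3·(cos φ, sin φ) = (4.5304, 0.9823)
cos θ_2 = (21.4892−3²−2²)/(2·3·2) = 0.7074; θ_2 = 44.9732° (elbow-up)
β = atan2(0.9823,4.5304) = 12.2342°; ψ = atan2(1.4136,4.4149) = 17.7540°
θ_1 = β − ψ = -5.5198°
θ_3 = φ − θ_1 − θ_2 = -144.4534° (wrapped to (-180°,180°])

-5.520 44.973 -144.453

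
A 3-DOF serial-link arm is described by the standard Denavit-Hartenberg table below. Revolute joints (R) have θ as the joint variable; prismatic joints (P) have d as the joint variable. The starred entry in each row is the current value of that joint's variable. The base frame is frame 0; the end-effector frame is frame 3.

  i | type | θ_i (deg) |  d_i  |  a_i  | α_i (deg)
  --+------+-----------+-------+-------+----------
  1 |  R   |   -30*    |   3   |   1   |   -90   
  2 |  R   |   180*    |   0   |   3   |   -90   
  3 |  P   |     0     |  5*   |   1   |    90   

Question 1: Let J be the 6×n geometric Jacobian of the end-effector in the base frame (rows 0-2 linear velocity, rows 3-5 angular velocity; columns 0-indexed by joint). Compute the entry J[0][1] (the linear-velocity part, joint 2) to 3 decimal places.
4.330

axis z_1 = (0.5000,0.8660,0.0000); lever o_n−o_1 = (-3.4641,2.0000,5.0000)
cross product → J_v[:, 1] = (4.3301,-2.5000,4.0000)
J_ω[:, 1] = z_1
entry J[0][1] = 4.3301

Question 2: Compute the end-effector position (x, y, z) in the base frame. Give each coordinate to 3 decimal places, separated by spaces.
after link 1: o_1 = (0.8660, -0.5000, 3.0000)
after link 2: o_2 = (-1.7321, 1.0000, 3.0000)
after link 3: o_3 = (-2.5981, 1.5000, 8.0000)

-2.598 1.500 8.000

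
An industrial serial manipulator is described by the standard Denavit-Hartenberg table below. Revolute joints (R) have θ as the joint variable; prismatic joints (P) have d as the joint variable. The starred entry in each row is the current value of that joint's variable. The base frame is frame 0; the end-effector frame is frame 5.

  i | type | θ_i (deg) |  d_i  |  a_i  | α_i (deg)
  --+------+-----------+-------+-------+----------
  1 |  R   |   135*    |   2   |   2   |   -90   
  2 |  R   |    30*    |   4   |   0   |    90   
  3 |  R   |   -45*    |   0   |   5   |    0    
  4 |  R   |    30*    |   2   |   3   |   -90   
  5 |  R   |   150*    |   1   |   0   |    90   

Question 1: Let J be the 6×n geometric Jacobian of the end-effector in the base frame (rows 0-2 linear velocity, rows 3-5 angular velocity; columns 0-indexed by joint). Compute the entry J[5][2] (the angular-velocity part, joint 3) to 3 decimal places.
0.866

axis z_2 = (-0.3536,0.3536,0.8660); lever o_n−o_2 = (-2.4392,7.1712,-1.6140)
cross product → J_v[:, 2] = (-6.7811,-2.6830,-1.6730)
J_ω[:, 2] = z_2
entry J[5][2] = 0.8660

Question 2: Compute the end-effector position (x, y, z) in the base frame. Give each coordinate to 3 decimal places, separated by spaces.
-6.682 5.757 0.386

after link 1: o_1 = (-1.4142, 1.4142, 2.0000)
after link 2: o_2 = (-4.2426, -1.4142, 2.0000)
after link 3: o_3 = (-3.9077, 3.2508, 0.2322)
after link 4: o_4 = (-5.8403, 6.2815, 0.5154)
after link 5: o_5 = (-6.6818, 5.7570, 0.3860)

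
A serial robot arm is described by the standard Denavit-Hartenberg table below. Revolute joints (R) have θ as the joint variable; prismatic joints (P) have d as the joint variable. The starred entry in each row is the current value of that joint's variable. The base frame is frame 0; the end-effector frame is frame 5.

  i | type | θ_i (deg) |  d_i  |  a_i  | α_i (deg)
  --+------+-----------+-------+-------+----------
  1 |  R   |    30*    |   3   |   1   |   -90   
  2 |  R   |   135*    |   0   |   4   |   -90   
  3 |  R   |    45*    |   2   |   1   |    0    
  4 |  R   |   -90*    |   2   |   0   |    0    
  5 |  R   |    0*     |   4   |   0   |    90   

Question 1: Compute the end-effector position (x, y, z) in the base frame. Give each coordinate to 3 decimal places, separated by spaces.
after link 1: o_1 = (0.8660, 0.5000, 3.0000)
after link 2: o_2 = (-1.5835, -0.9142, 0.1716)
after link 3: o_3 = (-2.8877, -2.4837, 1.0858)
after link 4: o_4 = (-4.1124, -3.1908, 2.5000)
after link 5: o_5 = (-6.5619, -4.6050, 5.3284)

-6.562 -4.605 5.328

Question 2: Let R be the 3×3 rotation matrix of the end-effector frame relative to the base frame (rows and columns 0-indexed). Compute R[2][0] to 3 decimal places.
End-effector x-axis (col 0 of R) = (-0.7866,0.3624,-0.5000)
R[2][0] = -0.5000

-0.500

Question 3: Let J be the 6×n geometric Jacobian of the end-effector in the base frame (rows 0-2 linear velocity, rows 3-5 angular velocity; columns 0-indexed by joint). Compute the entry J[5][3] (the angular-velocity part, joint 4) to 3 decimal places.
axis z_3 = (-0.6124,-0.3536,0.7071); lever o_n−o_3 = (-3.6742,-2.1213,4.2426)
cross product → J_v[:, 3] = (-0.0000,0.0000,0.0000)
J_ω[:, 3] = z_3
entry J[5][3] = 0.7071

0.707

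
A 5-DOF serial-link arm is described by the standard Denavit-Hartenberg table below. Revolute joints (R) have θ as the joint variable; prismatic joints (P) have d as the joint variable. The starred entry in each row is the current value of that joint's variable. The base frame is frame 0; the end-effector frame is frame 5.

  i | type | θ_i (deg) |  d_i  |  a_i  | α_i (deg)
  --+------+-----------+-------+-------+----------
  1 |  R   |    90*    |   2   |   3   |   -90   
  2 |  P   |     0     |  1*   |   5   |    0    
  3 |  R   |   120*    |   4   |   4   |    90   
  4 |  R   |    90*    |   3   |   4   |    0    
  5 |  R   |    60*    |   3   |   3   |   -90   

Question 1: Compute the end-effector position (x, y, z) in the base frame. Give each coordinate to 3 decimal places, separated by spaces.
-10.500 12.495 -2.214

after link 1: o_1 = (0.0000, 3.0000, 2.0000)
after link 2: o_2 = (-1.0000, 8.0000, 2.0000)
after link 3: o_3 = (-5.0000, 6.0000, -1.4641)
after link 4: o_4 = (-9.0000, 8.5981, -2.9641)
after link 5: o_5 = (-10.5000, 12.4952, -2.2141)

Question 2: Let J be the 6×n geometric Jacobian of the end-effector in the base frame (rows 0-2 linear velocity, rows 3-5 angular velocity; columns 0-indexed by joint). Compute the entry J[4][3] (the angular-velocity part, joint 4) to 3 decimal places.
0.866

axis z_3 = (-0.0000,0.8660,-0.5000); lever o_n−o_3 = (-5.5000,6.4952,-0.7500)
cross product → J_v[:, 3] = (2.5981,2.7500,4.7631)
J_ω[:, 3] = z_3
entry J[4][3] = 0.8660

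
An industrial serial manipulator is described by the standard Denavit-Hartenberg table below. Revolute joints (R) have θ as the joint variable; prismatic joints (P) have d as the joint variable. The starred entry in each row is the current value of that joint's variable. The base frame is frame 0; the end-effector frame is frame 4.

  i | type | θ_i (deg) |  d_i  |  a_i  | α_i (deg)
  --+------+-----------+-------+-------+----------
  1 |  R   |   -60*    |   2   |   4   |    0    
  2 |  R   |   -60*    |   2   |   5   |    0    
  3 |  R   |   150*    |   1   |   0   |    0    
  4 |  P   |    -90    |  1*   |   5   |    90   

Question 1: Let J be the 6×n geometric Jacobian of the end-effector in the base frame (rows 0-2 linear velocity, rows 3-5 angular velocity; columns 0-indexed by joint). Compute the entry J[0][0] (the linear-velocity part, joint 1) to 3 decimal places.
12.124

axis z_0 = ẑ; lever o_n−o_0 = (2.0000,-12.1244,6.0000)
cross product → J_v[:, 0] = (12.1244,2.0000,-0.0000)
J_ω[:, 0] = z_0
entry J[0][0] = 12.1244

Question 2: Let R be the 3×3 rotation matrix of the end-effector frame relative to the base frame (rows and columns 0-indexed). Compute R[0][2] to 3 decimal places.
End-effector z-axis (col 2 of R) = (-0.8660,-0.5000,0.0000)
R[0][2] = -0.8660

-0.866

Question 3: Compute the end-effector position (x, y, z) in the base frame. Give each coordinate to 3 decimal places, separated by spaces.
2.000 -12.124 6.000

after link 1: o_1 = (2.0000, -3.4641, 2.0000)
after link 2: o_2 = (-0.5000, -7.7942, 4.0000)
after link 3: o_3 = (-0.5000, -7.7942, 5.0000)
after link 4: o_4 = (2.0000, -12.1244, 6.0000)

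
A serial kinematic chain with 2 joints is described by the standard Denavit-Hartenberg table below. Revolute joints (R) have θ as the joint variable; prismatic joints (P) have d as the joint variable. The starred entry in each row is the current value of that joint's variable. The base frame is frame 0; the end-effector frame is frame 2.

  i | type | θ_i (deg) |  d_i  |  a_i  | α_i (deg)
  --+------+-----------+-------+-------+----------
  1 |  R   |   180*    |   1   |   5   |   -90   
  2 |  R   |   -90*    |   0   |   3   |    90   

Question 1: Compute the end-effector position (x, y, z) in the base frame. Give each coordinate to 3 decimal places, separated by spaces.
after link 1: o_1 = (-5.0000, 0.0000, 1.0000)
after link 2: o_2 = (-5.0000, 0.0000, 4.0000)

-5.000 0.000 4.000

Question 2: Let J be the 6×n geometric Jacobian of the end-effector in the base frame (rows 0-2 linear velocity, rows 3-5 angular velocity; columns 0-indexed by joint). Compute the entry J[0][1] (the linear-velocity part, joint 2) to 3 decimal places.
-3.000

axis z_1 = (-0.0000,-1.0000,0.0000); lever o_n−o_1 = (0.0000,0.0000,3.0000)
cross product → J_v[:, 1] = (-3.0000,0.0000,-0.0000)
J_ω[:, 1] = z_1
entry J[0][1] = -3.0000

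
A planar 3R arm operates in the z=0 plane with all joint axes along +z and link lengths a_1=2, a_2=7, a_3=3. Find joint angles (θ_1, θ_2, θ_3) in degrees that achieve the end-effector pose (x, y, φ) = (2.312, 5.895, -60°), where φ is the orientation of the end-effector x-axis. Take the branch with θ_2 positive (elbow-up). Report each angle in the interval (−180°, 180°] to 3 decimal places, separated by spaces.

wrist centre = target − a_3·(cos φ, sin φ) = (0.8120, 8.4931)
cos θ_2 = (72.7917−2²−7²)/(2·2·7) = 0.7068; θ_2 = 45.0211° (elbow-up)
β = atan2(8.4931,0.8120) = 84.5387°; ψ = atan2(4.9516,6.9479) = 35.4763°
θ_1 = β − ψ = 49.0624°
θ_3 = φ − θ_1 − θ_2 = -154.0835° (wrapped to (-180°,180°])

49.062 45.021 -154.084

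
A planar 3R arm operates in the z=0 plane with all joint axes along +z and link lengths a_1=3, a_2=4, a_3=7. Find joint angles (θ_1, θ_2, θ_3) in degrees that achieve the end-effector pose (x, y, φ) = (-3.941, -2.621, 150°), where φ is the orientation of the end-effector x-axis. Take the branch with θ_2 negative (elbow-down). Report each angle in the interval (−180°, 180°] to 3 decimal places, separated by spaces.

wrist centre = target − a_3·(cos φ, sin φ) = (2.1212, -6.1210)
cos θ_2 = (41.9660−3²−4²)/(2·3·4) = 0.7069; θ_2 = -45.0153° (elbow-down)
β = atan2(-6.1210,2.1212) = -70.8867°; ψ = atan2(-2.8292,5.8277) = -25.8953°
θ_1 = β − ψ = -44.9913°
θ_3 = φ − θ_1 − θ_2 = -119.9934° (wrapped to (-180°,180°])

-44.991 -45.015 -119.993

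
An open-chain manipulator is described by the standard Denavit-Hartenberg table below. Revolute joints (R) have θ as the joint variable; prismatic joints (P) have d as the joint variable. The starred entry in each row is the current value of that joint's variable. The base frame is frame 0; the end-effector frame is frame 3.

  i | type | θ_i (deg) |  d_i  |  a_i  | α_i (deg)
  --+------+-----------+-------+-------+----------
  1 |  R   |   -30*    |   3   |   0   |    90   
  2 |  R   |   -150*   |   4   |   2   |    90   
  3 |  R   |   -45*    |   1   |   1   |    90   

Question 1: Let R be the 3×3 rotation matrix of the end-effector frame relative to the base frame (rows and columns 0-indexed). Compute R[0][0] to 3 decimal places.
End-effector x-axis (col 0 of R) = (-0.1768,0.9186,-0.3536)
R[0][0] = -0.1768

-0.177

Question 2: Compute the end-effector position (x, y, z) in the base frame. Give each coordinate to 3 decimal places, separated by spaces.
-4.110 -1.430 2.512

after link 1: o_1 = (0.0000, 0.0000, 3.0000)
after link 2: o_2 = (-3.5000, -2.5981, 2.0000)
after link 3: o_3 = (-4.1098, -1.4295, 2.5125)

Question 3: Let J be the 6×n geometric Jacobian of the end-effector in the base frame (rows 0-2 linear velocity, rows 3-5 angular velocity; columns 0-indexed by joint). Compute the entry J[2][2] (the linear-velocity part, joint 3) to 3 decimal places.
-0.354

axis z_2 = (-0.4330,0.2500,0.8660); lever o_n−o_2 = (-0.6098,1.1686,0.5125)
cross product → J_v[:, 2] = (-0.8839,-0.3062,-0.3536)
J_ω[:, 2] = z_2
entry J[2][2] = -0.3536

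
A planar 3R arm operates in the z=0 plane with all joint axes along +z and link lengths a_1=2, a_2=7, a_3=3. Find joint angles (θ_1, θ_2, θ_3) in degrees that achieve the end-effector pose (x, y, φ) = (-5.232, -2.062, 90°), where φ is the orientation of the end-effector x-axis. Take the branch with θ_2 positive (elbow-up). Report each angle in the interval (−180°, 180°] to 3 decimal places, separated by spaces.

149.995 90.005 -150.000

wrist centre = target − a_3·(cos φ, sin φ) = (-5.2320, -5.0620)
cos θ_2 = (52.9977−2²−7²)/(2·2·7) = -0.0001; θ_2 = 90.0048° (elbow-up)
β = atan2(-5.0620,-5.2320) = -135.9461°; ψ = atan2(7.0000,1.9994) = 74.0590°
θ_1 = β − ψ = -210.0051°
θ_3 = φ − θ_1 − θ_2 = -149.9996° (wrapped to (-180°,180°])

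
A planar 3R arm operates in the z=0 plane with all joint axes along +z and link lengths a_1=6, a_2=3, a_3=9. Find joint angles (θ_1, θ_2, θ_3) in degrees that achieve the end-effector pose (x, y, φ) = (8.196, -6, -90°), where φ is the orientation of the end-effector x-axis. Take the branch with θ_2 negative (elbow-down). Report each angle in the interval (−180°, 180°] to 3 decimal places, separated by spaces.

30.003 -30.008 -89.995

wrist centre = target − a_3·(cos φ, sin φ) = (8.1960, 3.0000)
cos θ_2 = (76.1744−6²−3²)/(2·6·3) = 0.8660; θ_2 = -30.0080° (elbow-down)
β = atan2(3.0000,8.1960) = 20.1043°; ψ = atan2(-1.5004,8.5979) = -9.8987°
θ_1 = β − ψ = 30.0029°
θ_3 = φ − θ_1 − θ_2 = -89.9950° (wrapped to (-180°,180°])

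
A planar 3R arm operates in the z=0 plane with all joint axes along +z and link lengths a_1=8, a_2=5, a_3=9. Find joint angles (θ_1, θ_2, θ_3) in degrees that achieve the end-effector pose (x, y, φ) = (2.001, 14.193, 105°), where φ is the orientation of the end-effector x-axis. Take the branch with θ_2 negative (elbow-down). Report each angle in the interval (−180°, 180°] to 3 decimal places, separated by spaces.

89.997 -120.001 135.004

wrist centre = target − a_3·(cos φ, sin φ) = (4.3304, 5.4997)
cos θ_2 = (48.9985−8²−5²)/(2·8·5) = -0.5000; θ_2 = -120.0013° (elbow-down)
β = atan2(5.4997,4.3304) = 51.7835°; ψ = atan2(-4.3301,5.4999) = -38.2133°
θ_1 = β − ψ = 89.9969°
θ_3 = φ − θ_1 − θ_2 = 135.0044° (wrapped to (-180°,180°])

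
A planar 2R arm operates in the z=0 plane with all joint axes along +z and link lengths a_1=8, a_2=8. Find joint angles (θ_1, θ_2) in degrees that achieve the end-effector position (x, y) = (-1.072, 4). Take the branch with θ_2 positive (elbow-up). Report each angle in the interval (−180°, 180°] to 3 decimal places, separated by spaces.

cos θ_2 = (17.1492−8²−8²)/(2·8·8) = -0.8660; θ_2 = 149.9996° (elbow-up)
β = atan2(4.0000,-1.0720) = 105.0027°; ψ = atan2(4.0000,1.0718) = 74.9998°
θ_1 = β − ψ = 30.0029°

30.003 150.000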